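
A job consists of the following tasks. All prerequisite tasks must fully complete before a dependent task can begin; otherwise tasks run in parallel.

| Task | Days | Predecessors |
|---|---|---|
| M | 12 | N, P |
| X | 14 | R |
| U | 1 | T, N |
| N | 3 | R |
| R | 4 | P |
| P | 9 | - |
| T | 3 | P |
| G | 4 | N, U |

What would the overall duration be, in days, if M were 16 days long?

32

As given, the longest chain is P→R→N→M = 9+4+3+12 = 28, so the finish is 28 days.
M is on the critical path; changing it to 16 makes that path 32 days.
That remains the longest chain; total 32 days.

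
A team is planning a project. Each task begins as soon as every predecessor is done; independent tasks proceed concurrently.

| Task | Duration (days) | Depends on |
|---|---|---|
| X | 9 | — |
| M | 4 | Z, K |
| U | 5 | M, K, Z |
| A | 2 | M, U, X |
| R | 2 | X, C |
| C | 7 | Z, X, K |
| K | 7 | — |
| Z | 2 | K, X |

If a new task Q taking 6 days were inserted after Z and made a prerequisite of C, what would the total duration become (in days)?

Originally the schedule takes 22 days.
With Q inserted, C now waits for max(Z, X, K, Q).
New critical path: X→Z→Q→C→R = 9+2+6+7+2 = 26 ⇒ 26 days.

26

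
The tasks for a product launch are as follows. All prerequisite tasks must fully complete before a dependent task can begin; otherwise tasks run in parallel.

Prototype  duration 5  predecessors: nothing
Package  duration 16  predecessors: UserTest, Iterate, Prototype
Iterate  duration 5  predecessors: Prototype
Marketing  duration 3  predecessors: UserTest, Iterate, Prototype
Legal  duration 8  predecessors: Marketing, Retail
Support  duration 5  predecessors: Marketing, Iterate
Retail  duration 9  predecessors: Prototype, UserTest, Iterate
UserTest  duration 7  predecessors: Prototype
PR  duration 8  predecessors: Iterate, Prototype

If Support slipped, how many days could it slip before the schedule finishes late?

Critical path: Prototype→UserTest→Retail→Legal = 5+7+9+8 = 29, so the finish is 29 days.
Longest path through Support: 20 days (earliest finish 20, latest finish 29).
So Support can slip 29 − 20 = 9 days.

9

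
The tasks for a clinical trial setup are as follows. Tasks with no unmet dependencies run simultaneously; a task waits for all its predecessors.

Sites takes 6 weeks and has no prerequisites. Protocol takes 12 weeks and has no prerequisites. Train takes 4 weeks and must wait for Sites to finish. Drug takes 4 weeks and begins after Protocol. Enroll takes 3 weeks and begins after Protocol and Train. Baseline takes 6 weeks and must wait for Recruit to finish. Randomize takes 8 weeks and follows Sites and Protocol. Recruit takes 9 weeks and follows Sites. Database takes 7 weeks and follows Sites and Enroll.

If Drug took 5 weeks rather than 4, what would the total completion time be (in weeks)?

Baseline: Protocol→Enroll→Database = 12+3+7 = 22 → 22 weeks.
The longest path through Drug is only 16 weeks, so Drug has float 6.
That remains the longest chain; total 22 weeks.

22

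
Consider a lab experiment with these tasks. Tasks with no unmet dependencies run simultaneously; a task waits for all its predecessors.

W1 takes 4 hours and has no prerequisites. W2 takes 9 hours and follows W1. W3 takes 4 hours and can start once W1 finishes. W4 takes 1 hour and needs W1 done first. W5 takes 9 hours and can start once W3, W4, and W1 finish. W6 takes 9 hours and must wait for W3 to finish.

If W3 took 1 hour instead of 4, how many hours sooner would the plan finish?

As given, the longest chain is W1→W3→W5 = 4+4+9 = 17, so the finish is 17 hours.
W3 lies on that path, so at 1 hour the path becomes 14 hours.
No other chain overtakes it, so the finish is 14 hours.
Change in finish: 14 − 17 = -3 hours.

3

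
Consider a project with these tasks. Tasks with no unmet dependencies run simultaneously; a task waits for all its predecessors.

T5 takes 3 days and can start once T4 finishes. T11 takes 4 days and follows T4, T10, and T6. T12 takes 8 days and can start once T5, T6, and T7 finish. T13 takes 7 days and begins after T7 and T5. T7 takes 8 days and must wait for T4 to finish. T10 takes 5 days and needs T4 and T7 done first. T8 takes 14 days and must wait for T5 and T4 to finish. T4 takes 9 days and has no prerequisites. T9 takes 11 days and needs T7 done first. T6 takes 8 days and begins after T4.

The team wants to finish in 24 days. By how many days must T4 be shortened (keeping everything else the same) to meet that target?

Current finish: 28 days; target: 24.
T4 is on every critical path, so each day cut from T4 cuts the finish by one (this holds down to a finish of 20).
Need 28 − 24 = 4 days off T4 → T4 becomes 5 days, finish becomes 24.

4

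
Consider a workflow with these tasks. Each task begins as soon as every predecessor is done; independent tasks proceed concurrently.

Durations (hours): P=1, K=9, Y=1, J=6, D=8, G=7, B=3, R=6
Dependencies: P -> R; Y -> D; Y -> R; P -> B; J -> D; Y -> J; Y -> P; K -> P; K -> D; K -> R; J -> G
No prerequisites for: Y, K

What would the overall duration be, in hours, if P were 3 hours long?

18

As given, the longest chain is K→D = 9+8 = 17, so the finish is 17 hours.
P is off the critical path — its longest chain is 16 hours, giving 1 of slack.
The binding chain switches to K→P→R = 9+3+6 = 18; finish 18 hours.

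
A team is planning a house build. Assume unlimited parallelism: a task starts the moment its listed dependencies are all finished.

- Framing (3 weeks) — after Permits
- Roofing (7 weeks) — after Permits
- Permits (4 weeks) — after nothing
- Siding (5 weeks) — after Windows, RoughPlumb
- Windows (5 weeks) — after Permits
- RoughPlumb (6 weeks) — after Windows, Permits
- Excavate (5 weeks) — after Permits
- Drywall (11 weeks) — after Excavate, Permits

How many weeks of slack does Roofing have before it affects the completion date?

9

The longest chain is Permits→Excavate→Drywall = 4+5+11 = 20; overall finish 20 weeks.
Roofing finishes as early as 11 and must finish by 20.
Slack of Roofing = 13 − 4 = 9 weeks.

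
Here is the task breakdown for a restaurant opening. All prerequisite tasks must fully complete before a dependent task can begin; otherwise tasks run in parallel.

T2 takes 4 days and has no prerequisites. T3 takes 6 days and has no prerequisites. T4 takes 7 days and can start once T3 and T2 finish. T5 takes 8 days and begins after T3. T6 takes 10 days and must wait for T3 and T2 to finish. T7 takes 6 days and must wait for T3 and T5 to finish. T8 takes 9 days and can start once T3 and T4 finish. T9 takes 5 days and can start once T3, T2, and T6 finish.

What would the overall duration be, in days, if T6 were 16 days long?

27

As given, the longest chain is T3→T4→T8 = 6+7+9 = 22, so the finish is 22 days.
The longest path through T6 is only 21 days, so T6 has float 1.
Now T3→T6→T9 = 6+16+5 = 27 is longest, so the finish becomes 27 days.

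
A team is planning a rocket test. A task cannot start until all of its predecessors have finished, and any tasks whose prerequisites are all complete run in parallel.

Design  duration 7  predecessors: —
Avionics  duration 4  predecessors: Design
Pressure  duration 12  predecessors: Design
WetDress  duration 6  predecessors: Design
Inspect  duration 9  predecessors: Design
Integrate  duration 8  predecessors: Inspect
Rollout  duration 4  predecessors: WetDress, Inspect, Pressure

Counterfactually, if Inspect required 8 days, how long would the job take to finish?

23

Critical path before the change: Design→Inspect→Integrate = 7+9+8 = 24 giving 24 days.
Inspect is on the critical path; changing it to 8 makes that path 23 days.
Now Design→Pressure→Rollout = 7+12+4 = 23 is longest, so the finish becomes 23 days.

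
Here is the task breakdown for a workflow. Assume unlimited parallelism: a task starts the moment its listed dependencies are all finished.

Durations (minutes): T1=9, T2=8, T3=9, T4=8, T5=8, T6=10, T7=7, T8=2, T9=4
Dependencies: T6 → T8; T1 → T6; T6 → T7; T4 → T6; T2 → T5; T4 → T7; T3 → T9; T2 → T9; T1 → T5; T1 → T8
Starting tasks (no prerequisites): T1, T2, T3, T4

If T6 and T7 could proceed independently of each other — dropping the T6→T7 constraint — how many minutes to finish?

21

With the dependency in place, T1→T6→T7 = 9+10+7 = 26 sets the finish at 26 minutes.
Without T6→T7, T7's earliest start moves from 19 to 8.
After: T1→T6→T8 = 9+10+2 = 21 → 21 minutes.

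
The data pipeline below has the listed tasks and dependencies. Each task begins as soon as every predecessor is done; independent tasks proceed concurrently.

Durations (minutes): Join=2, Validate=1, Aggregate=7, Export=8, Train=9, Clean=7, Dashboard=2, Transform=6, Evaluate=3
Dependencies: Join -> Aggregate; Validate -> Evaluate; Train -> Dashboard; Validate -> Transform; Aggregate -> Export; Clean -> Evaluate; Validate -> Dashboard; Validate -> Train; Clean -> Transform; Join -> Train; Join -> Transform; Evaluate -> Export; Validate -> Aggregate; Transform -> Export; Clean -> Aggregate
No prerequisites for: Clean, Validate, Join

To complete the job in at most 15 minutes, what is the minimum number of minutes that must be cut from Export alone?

7

Current finish: 22 minutes; target: 15.
Export is on every critical path, so each minute cut from Export cuts the finish by one (this holds down to a finish of 15).
Need 22 − 15 = 7 minutes off Export → Export becomes 1 minute, finish becomes 15.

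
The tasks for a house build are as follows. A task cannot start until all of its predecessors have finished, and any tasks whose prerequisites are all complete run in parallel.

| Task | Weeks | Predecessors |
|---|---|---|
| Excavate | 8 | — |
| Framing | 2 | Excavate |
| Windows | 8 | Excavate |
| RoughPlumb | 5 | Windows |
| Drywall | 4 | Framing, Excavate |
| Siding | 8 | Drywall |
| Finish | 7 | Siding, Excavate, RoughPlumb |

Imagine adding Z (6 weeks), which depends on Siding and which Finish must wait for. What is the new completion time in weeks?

Originally the house build takes 29 weeks.
With Z inserted, Finish now waits for max(Siding, Excavate, RoughPlumb, Z).
New critical path: Excavate→Framing→Drywall→Siding→Z→Finish = 8+2+4+8+6+7 = 35 ⇒ 35 weeks.

35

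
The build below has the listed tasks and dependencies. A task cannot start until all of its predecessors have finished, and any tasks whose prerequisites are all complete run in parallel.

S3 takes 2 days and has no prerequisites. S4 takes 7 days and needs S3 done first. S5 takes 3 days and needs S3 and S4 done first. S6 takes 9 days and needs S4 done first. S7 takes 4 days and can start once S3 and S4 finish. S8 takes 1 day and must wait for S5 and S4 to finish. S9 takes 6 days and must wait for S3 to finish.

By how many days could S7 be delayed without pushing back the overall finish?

5

S3→S4→S6 = 2+7+9 = 18 sets the makespan at 18 days.
The longest chain containing S7 totals 13 days.
Slack of S7 = 14 − 9 = 5 days.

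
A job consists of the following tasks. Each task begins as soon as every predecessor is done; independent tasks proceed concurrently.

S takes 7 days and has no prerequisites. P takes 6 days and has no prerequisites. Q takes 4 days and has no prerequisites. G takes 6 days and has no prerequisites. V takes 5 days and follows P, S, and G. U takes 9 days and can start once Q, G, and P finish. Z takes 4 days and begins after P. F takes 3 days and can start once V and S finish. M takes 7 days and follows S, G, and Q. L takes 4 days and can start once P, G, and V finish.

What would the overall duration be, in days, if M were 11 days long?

Baseline: S→V→L = 7+5+4 = 16 → 16 days.
M has 2 days of float (longest path through it is 14).
Now S→M = 7+11 = 18 is longest, so the finish becomes 18 days.

18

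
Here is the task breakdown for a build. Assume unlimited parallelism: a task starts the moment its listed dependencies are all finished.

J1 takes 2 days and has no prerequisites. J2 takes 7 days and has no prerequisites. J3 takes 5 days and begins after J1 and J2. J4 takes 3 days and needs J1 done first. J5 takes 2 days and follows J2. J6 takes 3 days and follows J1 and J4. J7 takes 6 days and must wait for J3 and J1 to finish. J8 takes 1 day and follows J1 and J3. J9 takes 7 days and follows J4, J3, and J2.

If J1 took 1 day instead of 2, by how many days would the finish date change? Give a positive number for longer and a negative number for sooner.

0

As given, the longest chain is J2→J3→J9 = 7+5+7 = 19, so the finish is 19 days.
J1 is off the critical path — its longest chain is 14 days, giving 5 of slack.
The critical path is still J2→J3→J9; finish is now 19 days.
Change in finish: 19 − 19 = +0 days.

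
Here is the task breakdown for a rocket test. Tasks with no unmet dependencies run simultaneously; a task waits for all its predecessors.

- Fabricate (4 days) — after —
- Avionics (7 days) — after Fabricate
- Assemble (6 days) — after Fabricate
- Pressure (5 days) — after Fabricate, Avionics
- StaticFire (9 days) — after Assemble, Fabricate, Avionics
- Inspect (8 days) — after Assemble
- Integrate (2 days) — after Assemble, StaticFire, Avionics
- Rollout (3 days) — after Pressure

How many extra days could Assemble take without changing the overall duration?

Critical path: Fabricate→Avionics→StaticFire→Integrate = 4+7+9+2 = 22, so the finish is 22 days.
Assemble finishes as early as 10 and must finish by 11.
Float = 22 − 21 = 1.

1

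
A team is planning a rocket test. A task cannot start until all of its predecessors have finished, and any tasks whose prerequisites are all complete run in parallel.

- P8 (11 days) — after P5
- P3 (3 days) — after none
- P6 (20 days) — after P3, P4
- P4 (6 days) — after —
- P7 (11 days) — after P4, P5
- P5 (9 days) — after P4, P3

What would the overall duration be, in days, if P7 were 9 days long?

Baseline: P4→P5→P7 = 6+9+11 = 26 → 26 days.
P7 lies on that path, so at 9 days the path becomes 24 days.
Now P4→P5→P8 = 6+9+11 = 26 is longest, so the finish becomes 26 days.

26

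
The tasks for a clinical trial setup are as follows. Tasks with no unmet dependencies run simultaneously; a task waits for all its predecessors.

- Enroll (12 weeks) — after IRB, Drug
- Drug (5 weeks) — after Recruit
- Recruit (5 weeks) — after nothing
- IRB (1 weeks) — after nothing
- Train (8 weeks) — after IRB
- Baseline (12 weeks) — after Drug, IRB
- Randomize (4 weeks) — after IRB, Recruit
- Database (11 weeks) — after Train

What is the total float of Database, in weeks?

Critical path: Recruit→Drug→Baseline = 5+5+12 = 22, so the finish is 22 weeks.
Longest path through Database: 20 weeks (earliest finish 20, latest finish 22).
Slack of Database = 11 − 9 = 2 weeks.

2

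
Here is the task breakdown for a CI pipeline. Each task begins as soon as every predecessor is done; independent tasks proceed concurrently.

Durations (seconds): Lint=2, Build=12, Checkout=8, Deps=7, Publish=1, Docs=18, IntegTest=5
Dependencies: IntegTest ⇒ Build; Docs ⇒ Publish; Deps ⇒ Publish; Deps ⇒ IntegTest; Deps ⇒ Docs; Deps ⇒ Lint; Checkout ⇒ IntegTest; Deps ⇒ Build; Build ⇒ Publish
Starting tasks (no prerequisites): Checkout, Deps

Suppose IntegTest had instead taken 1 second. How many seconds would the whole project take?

26

Baseline: Checkout→IntegTest→Build→Publish = 8+5+12+1 = 26 → 26 seconds.
Since IntegTest is critical, the -4 change carries straight to that chain (now 22 seconds).
New critical path: Deps→Docs→Publish = 7+18+1 = 26 ⇒ 26 seconds.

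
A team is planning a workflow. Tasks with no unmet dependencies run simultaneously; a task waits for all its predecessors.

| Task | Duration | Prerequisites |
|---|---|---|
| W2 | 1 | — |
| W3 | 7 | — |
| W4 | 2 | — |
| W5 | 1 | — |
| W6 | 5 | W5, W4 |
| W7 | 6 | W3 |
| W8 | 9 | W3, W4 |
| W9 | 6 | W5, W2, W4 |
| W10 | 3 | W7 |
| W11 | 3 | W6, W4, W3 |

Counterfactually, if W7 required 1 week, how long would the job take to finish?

Critical path before the change: W3→W7→W10 = 7+6+3 = 16 giving 16 weeks.
Since W7 is critical, the -5 change carries straight to that chain (now 11 weeks).
New critical path: W3→W8 = 7+9 = 16 ⇒ 16 weeks.

16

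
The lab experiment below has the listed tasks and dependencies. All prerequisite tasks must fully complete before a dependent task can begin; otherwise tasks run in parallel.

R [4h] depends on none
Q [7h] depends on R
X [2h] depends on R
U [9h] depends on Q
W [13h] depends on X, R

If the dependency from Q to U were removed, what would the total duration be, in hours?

Original critical path: R→Q→U = 4+7+9 = 20 ⇒ 20 hours.
Without Q→U, U's earliest start moves from 11 to 0.
New critical path: R→X→W = 4+2+13 = 19 ⇒ 19 hours.

19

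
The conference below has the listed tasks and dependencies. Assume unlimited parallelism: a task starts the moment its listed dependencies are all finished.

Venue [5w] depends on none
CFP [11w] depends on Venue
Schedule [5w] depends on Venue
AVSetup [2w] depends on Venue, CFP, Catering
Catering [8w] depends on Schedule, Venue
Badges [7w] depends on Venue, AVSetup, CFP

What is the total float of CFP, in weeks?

Critical path: Venue→Schedule→Catering→AVSetup→Badges = 5+5+8+2+7 = 27, so the finish is 27 weeks.
Longest path through CFP: 25 weeks (earliest finish 16, latest finish 18).
Float = 27 − 25 = 2.

2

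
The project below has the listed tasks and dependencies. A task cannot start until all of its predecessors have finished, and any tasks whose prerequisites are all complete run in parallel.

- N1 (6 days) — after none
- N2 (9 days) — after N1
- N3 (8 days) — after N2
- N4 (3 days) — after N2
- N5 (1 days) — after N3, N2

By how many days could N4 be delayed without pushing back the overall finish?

The longest chain is N1→N2→N3→N5 = 6+9+8+1 = 24; overall finish 24 days.
The longest chain containing N4 totals 18 days.
Slack of N4 = 21 − 15 = 6 days.

6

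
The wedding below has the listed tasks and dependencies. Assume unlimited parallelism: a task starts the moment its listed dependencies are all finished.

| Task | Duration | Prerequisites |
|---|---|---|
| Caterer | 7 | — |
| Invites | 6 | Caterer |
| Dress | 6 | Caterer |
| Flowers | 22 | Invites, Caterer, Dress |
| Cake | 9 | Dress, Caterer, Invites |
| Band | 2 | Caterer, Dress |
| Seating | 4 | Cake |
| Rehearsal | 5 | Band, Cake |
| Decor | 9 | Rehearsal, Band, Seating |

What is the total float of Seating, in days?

The longest chain is Caterer→Invites→Cake→Rehearsal→Decor = 7+6+9+5+9 = 36; overall finish 36 days.
The longest chain containing Seating totals 35 days.
Float = 36 − 35 = 1.

1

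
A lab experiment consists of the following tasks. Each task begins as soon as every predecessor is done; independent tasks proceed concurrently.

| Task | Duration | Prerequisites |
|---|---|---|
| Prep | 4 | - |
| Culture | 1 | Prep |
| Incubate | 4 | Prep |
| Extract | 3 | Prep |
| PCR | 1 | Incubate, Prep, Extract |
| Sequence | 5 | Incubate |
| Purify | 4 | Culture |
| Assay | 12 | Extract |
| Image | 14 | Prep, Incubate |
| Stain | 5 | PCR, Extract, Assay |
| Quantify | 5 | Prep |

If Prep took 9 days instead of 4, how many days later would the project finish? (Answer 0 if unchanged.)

5

Baseline: Prep→Extract→Assay→Stain = 4+3+12+5 = 24 → 24 days.
Prep is on the critical path; changing it to 9 makes that path 29 days.
The critical path is still Prep→Extract→Assay→Stain; finish is now 29 days.
Change in finish: 29 − 24 = +5 days.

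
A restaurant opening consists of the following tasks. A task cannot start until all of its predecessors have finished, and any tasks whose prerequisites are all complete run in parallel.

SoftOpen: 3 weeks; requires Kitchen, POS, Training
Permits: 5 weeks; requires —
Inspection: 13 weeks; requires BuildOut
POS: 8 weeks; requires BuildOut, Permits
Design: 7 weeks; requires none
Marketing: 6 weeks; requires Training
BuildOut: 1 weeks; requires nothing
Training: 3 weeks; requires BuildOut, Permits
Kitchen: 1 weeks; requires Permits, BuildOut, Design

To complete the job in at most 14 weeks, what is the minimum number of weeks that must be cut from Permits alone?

Current finish: 16 weeks; target: 14.
Permits is on every critical path, so each week cut from Permits cuts the finish by one (this holds down to a finish of 14).
Need 16 − 14 = 2 weeks off Permits → Permits becomes 3 weeks, finish becomes 14.

2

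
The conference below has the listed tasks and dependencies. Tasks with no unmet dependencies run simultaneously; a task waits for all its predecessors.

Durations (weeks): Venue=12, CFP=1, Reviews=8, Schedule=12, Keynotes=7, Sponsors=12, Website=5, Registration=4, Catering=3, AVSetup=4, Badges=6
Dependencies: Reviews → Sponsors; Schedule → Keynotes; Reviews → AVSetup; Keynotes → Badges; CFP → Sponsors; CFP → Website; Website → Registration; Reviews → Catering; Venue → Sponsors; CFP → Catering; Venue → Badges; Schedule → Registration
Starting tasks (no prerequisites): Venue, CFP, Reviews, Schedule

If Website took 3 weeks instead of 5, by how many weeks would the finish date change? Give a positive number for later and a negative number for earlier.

0

Critical path before the change: Schedule→Keynotes→Badges = 12+7+6 = 25 giving 25 weeks.
Website is off the critical path — its longest chain is 10 weeks, giving 15 of slack.
The critical path is still Schedule→Keynotes→Badges; finish is now 25 weeks.
Change in finish: 25 − 25 = +0 weeks.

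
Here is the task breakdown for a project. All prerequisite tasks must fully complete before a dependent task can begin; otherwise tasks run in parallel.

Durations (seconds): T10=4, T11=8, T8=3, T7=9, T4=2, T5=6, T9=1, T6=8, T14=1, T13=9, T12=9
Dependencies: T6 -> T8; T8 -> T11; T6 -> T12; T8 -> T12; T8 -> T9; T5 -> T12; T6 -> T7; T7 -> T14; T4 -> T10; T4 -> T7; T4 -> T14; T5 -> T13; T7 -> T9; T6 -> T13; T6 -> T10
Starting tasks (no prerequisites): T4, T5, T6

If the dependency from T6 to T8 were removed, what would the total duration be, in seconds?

18

Original critical path: T6→T8→T12 = 8+3+9 = 20 ⇒ 20 seconds.
Without T6→T8, T8's earliest start moves from 8 to 0.
The longest chain is now T6→T7→T9 = 8+9+1 = 18, so the schedule takes 18 seconds.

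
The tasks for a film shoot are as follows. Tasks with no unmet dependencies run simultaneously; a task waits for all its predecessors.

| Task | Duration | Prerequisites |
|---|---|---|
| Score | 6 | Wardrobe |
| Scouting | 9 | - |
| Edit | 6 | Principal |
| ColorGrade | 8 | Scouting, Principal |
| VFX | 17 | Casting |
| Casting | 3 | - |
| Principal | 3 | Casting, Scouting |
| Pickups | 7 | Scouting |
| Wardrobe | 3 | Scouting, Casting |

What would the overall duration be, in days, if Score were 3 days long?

The binding path is Casting→VFX = 3+17 = 20; finish at 20 days.
The longest path through Score is only 18 days, so Score has float 2.
That remains the longest chain; total 20 days.

20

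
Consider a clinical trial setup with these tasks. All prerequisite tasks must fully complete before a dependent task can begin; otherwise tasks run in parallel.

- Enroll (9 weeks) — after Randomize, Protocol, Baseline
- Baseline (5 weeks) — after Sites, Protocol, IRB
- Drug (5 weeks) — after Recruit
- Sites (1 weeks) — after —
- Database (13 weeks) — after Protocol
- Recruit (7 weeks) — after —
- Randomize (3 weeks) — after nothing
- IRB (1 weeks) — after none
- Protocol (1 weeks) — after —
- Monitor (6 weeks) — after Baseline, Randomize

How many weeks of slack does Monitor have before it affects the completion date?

Protocol→Baseline→Enroll = 1+5+9 = 15 sets the makespan at 15 weeks.
Monitor finishes as early as 12 and must finish by 15.
Float = 15 − 12 = 3.

3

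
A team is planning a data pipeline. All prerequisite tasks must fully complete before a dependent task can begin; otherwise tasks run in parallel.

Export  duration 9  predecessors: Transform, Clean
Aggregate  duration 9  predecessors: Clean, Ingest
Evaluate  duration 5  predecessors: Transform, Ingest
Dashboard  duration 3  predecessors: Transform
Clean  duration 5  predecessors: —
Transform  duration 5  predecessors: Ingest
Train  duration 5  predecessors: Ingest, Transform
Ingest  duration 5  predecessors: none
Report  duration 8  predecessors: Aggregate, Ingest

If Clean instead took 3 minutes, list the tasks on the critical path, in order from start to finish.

The binding path is Clean→Aggregate→Report = 5+9+8 = 22; finish at 22 minutes.
Since Clean is critical, the -2 change carries straight to that chain (now 20 minutes).
Now Ingest→Aggregate→Report = 5+9+8 = 22 is longest, so the finish becomes 22 minutes.

Ingest, Aggregate, Report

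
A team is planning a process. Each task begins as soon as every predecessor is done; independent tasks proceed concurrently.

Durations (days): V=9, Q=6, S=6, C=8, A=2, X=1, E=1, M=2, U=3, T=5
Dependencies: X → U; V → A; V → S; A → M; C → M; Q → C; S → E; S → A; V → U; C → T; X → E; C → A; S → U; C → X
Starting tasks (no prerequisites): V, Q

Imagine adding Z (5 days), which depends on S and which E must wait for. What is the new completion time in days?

21

Originally the job takes 19 days.
With Z inserted, E now waits for max(S, X, Z).
New critical path: V→S→Z→E = 9+6+5+1 = 21 ⇒ 21 days.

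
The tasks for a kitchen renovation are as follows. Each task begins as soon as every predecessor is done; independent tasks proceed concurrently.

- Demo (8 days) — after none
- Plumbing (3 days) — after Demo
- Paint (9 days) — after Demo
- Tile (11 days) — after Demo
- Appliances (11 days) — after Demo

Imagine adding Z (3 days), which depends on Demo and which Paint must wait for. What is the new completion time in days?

Originally the kitchen renovation takes 19 days.
With Z inserted, Paint now waits for max(Demo, Z).
New critical path: Demo→Z→Paint = 8+3+9 = 20 ⇒ 20 days.

20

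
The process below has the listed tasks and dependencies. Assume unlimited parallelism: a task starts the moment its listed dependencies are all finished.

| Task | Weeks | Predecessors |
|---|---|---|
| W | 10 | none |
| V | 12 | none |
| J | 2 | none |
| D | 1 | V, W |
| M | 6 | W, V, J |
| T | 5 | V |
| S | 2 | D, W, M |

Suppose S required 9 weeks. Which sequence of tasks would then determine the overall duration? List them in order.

V, M, S

Actual critical path: V→M→S = 12+6+2 = 20 ⇒ 20 weeks.
S is on the critical path; changing it to 9 makes that path 27 weeks.
That remains the longest chain; total 27 weeks.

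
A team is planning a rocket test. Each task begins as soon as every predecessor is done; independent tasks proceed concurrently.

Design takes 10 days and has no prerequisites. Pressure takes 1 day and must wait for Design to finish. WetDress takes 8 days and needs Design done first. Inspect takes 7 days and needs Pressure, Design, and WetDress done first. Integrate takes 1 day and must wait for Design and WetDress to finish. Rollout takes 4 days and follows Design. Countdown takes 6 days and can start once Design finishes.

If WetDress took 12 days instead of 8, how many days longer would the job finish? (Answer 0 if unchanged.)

4

The binding path is Design→WetDress→Inspect = 10+8+7 = 25; finish at 25 days.
WetDress is on the critical path; changing it to 12 makes that path 29 days.
No other chain overtakes it, so the finish is 29 days.
Change in finish: 29 − 25 = +4 days.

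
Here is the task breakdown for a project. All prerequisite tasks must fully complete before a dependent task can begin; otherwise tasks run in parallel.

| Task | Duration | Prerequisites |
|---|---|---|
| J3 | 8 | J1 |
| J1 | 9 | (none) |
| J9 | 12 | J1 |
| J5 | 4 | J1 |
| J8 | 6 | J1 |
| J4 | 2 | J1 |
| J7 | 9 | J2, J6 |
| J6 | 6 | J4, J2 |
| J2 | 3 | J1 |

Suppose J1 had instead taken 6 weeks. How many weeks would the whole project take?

24

Baseline: J1→J2→J6→J7 = 9+3+6+9 = 27 → 27 weeks.
J1 lies on that path, so at 6 weeks the path becomes 24 weeks.
No other chain overtakes it, so the finish is 24 weeks.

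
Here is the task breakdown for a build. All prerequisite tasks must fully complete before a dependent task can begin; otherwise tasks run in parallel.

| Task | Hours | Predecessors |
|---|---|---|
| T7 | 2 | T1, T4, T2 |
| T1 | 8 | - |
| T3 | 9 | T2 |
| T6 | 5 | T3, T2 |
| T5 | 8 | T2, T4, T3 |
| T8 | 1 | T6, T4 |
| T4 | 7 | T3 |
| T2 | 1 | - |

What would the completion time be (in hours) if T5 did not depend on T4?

Before: longest chain T2→T3→T4→T5 = 1+9+7+8 = 25, finish 25.
Without T4→T5, T5's earliest start moves from 17 to 10.
New critical path: T2→T3→T4→T7 = 1+9+7+2 = 19 ⇒ 19 hours.

19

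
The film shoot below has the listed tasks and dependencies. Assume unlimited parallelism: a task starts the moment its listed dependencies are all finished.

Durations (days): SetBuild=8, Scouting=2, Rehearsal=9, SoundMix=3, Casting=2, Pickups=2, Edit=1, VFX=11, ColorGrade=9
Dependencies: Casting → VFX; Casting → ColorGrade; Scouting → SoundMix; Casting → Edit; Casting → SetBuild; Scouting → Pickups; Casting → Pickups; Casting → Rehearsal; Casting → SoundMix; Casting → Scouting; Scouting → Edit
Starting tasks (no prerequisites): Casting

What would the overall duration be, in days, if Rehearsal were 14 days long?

16

As given, the longest chain is Casting→VFX = 2+11 = 13, so the finish is 13 days.
Rehearsal has 2 days of float (longest path through it is 11).
The binding chain switches to Casting→Rehearsal = 2+14 = 16; finish 16 days.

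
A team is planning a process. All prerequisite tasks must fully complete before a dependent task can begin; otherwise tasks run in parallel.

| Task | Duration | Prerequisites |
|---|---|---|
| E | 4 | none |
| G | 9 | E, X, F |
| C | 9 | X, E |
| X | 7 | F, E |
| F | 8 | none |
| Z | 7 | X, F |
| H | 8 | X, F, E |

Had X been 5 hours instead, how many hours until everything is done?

The binding path is F→X→G = 8+7+9 = 24; finish at 24 hours.
X is on the critical path; changing it to 5 makes that path 22 hours.
No other chain overtakes it, so the finish is 22 hours.

22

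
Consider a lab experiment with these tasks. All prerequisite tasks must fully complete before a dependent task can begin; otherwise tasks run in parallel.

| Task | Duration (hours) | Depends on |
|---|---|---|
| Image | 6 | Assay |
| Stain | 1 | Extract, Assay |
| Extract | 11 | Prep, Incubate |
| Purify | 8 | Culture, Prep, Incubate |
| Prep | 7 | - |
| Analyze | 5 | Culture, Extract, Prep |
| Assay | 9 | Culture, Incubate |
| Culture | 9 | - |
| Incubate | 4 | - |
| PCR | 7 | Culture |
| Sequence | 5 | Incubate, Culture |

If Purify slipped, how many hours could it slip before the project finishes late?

7

Critical path: Culture→Assay→Image = 9+9+6 = 24, so the finish is 24 hours.
The longest chain containing Purify totals 17 hours.
Slack of Purify = 16 − 9 = 7 hours.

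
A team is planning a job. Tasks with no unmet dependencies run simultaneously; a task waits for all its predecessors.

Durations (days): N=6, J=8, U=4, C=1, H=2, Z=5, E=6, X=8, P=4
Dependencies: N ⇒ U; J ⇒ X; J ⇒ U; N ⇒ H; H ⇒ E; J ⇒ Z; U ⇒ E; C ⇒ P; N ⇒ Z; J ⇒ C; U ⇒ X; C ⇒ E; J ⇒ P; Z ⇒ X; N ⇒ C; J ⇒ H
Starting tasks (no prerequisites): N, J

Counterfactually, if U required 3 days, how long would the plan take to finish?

21

Baseline: J→Z→X = 8+5+8 = 21 → 21 days.
The longest path through U is only 20 days, so U has float 1.
That remains the longest chain; total 21 days.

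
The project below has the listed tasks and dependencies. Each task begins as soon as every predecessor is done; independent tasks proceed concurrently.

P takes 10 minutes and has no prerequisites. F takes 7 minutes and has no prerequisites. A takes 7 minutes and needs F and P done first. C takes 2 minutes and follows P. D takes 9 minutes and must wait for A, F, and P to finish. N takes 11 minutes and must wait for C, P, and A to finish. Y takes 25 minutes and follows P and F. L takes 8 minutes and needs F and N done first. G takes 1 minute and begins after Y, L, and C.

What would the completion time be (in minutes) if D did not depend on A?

Before: longest chain P→A→N→L→G = 10+7+11+8+1 = 37, finish 37.
Without A→D, D's earliest start moves from 17 to 10.
After: P→A→N→L→G = 10+7+11+8+1 = 37 → 37 minutes.

37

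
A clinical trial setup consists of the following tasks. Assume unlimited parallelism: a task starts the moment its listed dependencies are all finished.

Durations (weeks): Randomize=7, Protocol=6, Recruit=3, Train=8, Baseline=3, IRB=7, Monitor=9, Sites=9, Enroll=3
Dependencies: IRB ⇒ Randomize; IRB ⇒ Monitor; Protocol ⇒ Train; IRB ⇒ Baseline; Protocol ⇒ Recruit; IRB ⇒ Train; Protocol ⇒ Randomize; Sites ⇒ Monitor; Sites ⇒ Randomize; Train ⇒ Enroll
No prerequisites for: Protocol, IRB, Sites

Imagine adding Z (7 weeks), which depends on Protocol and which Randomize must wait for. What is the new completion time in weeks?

20

Originally the project takes 18 weeks.
With Z inserted, Randomize now waits for max(IRB, Sites, Protocol, Z).
New critical path: Protocol→Z→Randomize = 6+7+7 = 20 ⇒ 20 weeks.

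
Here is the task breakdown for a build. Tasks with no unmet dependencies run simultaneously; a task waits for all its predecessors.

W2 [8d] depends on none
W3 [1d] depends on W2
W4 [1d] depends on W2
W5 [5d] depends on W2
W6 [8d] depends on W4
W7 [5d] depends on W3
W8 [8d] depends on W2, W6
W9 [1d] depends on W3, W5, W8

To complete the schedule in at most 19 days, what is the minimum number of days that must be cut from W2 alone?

7

Current finish: 26 days; target: 19.
W2 is on every critical path, so each day cut from W2 cuts the finish by one (this holds down to a finish of 19).
Need 26 − 19 = 7 days off W2 → W2 becomes 1 day, finish becomes 19.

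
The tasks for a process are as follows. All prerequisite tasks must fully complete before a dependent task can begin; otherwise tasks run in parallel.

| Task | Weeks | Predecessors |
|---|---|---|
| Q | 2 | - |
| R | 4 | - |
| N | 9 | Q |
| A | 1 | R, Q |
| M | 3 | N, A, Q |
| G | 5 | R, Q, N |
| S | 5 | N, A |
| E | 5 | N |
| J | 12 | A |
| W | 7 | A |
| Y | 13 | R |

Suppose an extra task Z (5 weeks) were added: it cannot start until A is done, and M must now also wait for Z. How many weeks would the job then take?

Originally the job takes 17 weeks.
With Z inserted, M now waits for max(N, A, Q, Z).
New critical path: R→A→J = 4+1+12 = 17 ⇒ 17 weeks.

17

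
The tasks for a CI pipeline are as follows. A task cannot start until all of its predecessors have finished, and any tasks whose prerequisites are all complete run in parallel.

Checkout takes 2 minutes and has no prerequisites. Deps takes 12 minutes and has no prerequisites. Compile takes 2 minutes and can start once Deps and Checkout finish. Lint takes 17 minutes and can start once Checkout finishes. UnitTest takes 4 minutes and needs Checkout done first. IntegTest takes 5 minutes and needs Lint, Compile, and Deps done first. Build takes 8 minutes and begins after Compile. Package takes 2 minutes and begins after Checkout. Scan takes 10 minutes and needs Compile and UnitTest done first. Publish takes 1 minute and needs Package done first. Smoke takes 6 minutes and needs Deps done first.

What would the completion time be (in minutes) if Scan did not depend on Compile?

24

Original critical path: Checkout→Lint→IntegTest = 2+17+5 = 24 ⇒ 24 minutes.
Without Compile→Scan, Scan's earliest start moves from 14 to 6.
New critical path: Checkout→Lint→IntegTest = 2+17+5 = 24 ⇒ 24 minutes.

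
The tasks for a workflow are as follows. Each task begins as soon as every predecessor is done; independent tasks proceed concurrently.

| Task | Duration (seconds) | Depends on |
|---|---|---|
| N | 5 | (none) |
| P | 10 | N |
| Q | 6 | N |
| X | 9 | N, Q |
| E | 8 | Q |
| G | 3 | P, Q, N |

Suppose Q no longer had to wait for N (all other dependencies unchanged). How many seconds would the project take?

18

With the dependency in place, N→Q→X = 5+6+9 = 20 sets the finish at 20 seconds.
Without N→Q, Q's earliest start moves from 5 to 0.
The longest chain is now N→P→G = 5+10+3 = 18, so the project takes 18 seconds.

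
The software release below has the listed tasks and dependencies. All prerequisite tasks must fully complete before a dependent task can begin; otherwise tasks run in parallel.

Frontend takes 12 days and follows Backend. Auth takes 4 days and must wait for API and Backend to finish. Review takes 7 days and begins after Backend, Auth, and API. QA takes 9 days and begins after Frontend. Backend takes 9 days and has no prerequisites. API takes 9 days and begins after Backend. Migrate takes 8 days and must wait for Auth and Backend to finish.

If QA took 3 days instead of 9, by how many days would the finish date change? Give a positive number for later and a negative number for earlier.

0

The binding path is Backend→Frontend→QA = 9+12+9 = 30; finish at 30 days.
QA is on the critical path; changing it to 3 makes that path 24 days.
Now Backend→API→Auth→Migrate = 9+9+4+8 = 30 is longest, so the finish becomes 30 days.
Change in finish: 30 − 30 = +0 days.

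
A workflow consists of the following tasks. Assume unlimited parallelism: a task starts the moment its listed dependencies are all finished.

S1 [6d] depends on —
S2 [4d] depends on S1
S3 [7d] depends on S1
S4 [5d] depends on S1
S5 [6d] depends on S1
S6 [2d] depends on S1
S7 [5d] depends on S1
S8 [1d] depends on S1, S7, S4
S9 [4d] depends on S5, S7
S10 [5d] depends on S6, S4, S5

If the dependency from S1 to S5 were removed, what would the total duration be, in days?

16

Original critical path: S1→S5→S10 = 6+6+5 = 17 ⇒ 17 days.
Without S1→S5, S5's earliest start moves from 6 to 0.
The longest chain is now S1→S4→S10 = 6+5+5 = 16, so the project takes 16 days.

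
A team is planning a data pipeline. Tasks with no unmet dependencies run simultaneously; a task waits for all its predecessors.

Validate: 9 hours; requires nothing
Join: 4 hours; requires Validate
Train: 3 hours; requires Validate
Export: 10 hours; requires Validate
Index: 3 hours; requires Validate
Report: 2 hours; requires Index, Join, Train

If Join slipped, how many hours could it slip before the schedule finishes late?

4

Validate→Export = 9+10 = 19 sets the makespan at 19 hours.
Longest path through Join: 15 hours (earliest finish 13, latest finish 17).
So Join can slip 17 − 13 = 4 hours.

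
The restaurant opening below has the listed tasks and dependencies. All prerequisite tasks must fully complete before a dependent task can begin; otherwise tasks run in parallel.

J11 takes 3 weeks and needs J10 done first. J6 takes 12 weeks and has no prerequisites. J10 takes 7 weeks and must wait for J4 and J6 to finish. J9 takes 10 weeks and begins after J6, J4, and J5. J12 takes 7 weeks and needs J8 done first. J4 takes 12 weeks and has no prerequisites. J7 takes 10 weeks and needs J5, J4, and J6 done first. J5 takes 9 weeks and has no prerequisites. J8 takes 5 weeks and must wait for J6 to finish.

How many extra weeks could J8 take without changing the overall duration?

0

The longest chain is J6→J8→J12 = 12+5+7 = 24; overall finish 24 weeks.
J8 finishes as early as 17 and must finish by 17.
So J8 can slip 17 − 17 = 0 weeks.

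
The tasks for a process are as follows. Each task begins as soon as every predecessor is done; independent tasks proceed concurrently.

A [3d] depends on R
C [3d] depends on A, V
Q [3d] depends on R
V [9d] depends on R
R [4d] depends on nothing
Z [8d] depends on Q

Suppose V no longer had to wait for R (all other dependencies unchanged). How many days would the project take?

15

Before: longest chain R→V→C = 4+9+3 = 16, finish 16.
Without R→V, V's earliest start moves from 4 to 0.
New critical path: R→Q→Z = 4+3+8 = 15 ⇒ 15 days.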